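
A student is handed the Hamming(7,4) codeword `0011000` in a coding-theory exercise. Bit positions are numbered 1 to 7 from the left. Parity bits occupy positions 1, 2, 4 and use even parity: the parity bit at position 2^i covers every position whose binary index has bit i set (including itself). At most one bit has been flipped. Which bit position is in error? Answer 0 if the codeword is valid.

s1: b1⊕b3⊕b5⊕b7 = 0⊕1⊕0⊕0 = 1
s2: b2⊕b3⊕b6⊕b7 = 0⊕1⊕0⊕0 = 1
s4: b4⊕b5⊕b6⊕b7 = 1⊕0⊕0⊕0 = 1
Syndrome (s4...s1) = 111 → position 7.

7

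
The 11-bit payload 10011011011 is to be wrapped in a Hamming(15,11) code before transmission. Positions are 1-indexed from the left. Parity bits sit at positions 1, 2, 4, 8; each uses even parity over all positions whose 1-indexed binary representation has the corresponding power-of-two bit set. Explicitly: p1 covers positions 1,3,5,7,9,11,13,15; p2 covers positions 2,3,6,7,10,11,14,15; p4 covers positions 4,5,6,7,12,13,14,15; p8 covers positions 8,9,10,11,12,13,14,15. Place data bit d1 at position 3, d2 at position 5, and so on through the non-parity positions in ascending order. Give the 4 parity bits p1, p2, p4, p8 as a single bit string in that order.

1101

Place data bits at non-power-of-two positions: b3=1, b5=0, b6=0, b7=1, b9=1, b10=0, b11=1, b12=1, b13=0, b14=1, b15=1.
p1 = XOR of data positions {3,5,7,9,11,13,15} = 1⊕0⊕1⊕1⊕1⊕0⊕1 = 1
p2 = XOR of data positions {3,6,7,10,11,14,15} = 1⊕0⊕1⊕0⊕1⊕1⊕1 = 1
p4 = XOR of data positions {5,6,7,12,13,14,15} = 0⊕0⊕1⊕1⊕0⊕1⊕1 = 0
p8 = XOR of data positions {9,10,11,12,13,14,15} = 1⊕0⊕1⊕1⊕0⊕1⊕1 = 1
Parity bits p1,p2,p4,p8 = 1101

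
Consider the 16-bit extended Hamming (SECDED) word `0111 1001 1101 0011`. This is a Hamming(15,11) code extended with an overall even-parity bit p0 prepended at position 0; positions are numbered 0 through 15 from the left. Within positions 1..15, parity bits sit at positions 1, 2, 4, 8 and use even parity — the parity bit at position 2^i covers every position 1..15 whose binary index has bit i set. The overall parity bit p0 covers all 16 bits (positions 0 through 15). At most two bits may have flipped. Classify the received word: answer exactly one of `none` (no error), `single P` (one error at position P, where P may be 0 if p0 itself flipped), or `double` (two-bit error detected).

double

s1: b1⊕b3⊕b5⊕b7⊕b9⊕b11⊕b13⊕b15 = 1⊕1⊕0⊕1⊕1⊕1⊕0⊕1 = 0
s2: b2⊕b3⊕b6⊕b7⊕b10⊕b11⊕b14⊕b15 = 1⊕1⊕0⊕1⊕0⊕1⊕1⊕1 = 0
s4: b4⊕b5⊕b6⊕b7⊕b12⊕b13⊕b14⊕b15 = 1⊕0⊕0⊕1⊕0⊕0⊕1⊕1 = 0
s8: b8⊕b9⊕b10⊕b11⊕b12⊕b13⊕b14⊕b15 = 1⊕1⊕0⊕1⊕0⊕0⊕1⊕1 = 1
Syndrome (s8...s1) = 1000 → position 8.
Overall parity (XOR of all 16 bits, including p0): 0⊕1⊕1⊕1⊕1⊕0⊕0⊕1⊕1⊕1⊕0⊕1⊕0⊕0⊕1⊕1 = 0
Overall=0, syndrome position=8 → double-bit error detected (uncorrectable).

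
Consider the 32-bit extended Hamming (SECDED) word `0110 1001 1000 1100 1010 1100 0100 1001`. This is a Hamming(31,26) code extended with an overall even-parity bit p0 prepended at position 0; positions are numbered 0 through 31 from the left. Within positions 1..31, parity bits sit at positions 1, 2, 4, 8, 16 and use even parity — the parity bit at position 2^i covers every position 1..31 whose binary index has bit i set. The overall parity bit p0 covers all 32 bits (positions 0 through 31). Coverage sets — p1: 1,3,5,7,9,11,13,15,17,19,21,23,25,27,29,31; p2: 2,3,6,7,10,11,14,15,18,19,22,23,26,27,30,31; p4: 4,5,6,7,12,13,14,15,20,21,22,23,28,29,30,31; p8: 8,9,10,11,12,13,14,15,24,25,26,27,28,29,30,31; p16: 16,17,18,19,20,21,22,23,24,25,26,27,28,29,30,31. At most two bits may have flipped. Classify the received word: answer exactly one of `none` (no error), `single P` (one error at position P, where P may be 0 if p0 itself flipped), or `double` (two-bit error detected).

s1: b1⊕b3⊕b5⊕b7⊕b9⊕b11⊕b13⊕b15⊕b17⊕b19⊕b21⊕b23⊕b25⊕b27⊕b29⊕b31 = 1⊕0⊕0⊕1⊕0⊕0⊕1⊕0⊕0⊕0⊕1⊕0⊕1⊕0⊕0⊕1 = 0
s2: b2⊕b3⊕b6⊕b7⊕b10⊕b11⊕b14⊕b15⊕b18⊕b19⊕b22⊕b23⊕b26⊕b27⊕b30⊕b31 = 1⊕0⊕0⊕1⊕0⊕0⊕0⊕0⊕1⊕0⊕0⊕0⊕0⊕0⊕0⊕1 = 0
s4: b4⊕b5⊕b6⊕b7⊕b12⊕b13⊕b14⊕b15⊕b20⊕b21⊕b22⊕b23⊕b28⊕b29⊕b30⊕b31 = 1⊕0⊕0⊕1⊕1⊕1⊕0⊕0⊕1⊕1⊕0⊕0⊕1⊕0⊕0⊕1 = 0
s8: b8⊕b9⊕b10⊕b11⊕b12⊕b13⊕b14⊕b15⊕b24⊕b25⊕b26⊕b27⊕b28⊕b29⊕b30⊕b31 = 1⊕0⊕0⊕0⊕1⊕1⊕0⊕0⊕0⊕1⊕0⊕0⊕1⊕0⊕0⊕1 = 0
s16: b16⊕b17⊕b18⊕b19⊕b20⊕b21⊕b22⊕b23⊕b24⊕b25⊕b26⊕b27⊕b28⊕b29⊕b30⊕b31 = 1⊕0⊕1⊕0⊕1⊕1⊕0⊕0⊕0⊕1⊕0⊕0⊕1⊕0⊕0⊕1 = 1
Syndrome (s16...s1) = 10000 → position 16.
Overall parity (XOR of all 32 bits, including p0): 0⊕1⊕1⊕0⊕1⊕0⊕0⊕1⊕1⊕0⊕0⊕0⊕1⊕1⊕0⊕0⊕1⊕0⊕1⊕0⊕1⊕1⊕0⊕0⊕0⊕1⊕0⊕0⊕1⊕0⊕0⊕1 = 0
Overall=0, syndrome position=16 → double-bit error detected (uncorrectable).

double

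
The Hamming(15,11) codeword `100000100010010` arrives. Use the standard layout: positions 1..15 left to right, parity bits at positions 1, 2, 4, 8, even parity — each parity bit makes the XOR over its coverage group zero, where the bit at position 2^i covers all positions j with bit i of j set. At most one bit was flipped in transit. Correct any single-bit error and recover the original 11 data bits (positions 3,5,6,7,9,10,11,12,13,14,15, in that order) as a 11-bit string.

s1: b1⊕b3⊕b5⊕b7⊕b9⊕b11⊕b13⊕b15 = 1⊕0⊕0⊕1⊕0⊕1⊕0⊕0 = 1
s2: b2⊕b3⊕b6⊕b7⊕b10⊕b11⊕b14⊕b15 = 0⊕0⊕0⊕1⊕0⊕1⊕1⊕0 = 1
s4: b4⊕b5⊕b6⊕b7⊕b12⊕b13⊕b14⊕b15 = 0⊕0⊕0⊕1⊕0⊕0⊕1⊕0 = 0
s8: b8⊕b9⊕b10⊕b11⊕b12⊕b13⊕b14⊕b15 = 0⊕0⊕0⊕1⊕0⊕0⊕1⊕0 = 0
Syndrome (s8...s1) = 0011 → position 3.
Flip bit 3: corrected codeword = 101000100010010
Data bits at positions 3,5,6,7,9,10,11,12,13,14,15: 10010010010

10010010010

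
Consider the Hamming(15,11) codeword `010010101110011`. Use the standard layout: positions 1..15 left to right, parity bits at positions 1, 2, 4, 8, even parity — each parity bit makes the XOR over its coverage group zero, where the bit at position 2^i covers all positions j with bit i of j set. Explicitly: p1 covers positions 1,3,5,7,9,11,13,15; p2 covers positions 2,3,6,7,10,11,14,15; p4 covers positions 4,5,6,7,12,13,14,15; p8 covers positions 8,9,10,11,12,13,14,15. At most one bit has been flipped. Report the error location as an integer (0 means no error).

s1: b1⊕b3⊕b5⊕b7⊕b9⊕b11⊕b13⊕b15 = 0⊕0⊕1⊕1⊕1⊕1⊕0⊕1 = 1
s2: b2⊕b3⊕b6⊕b7⊕b10⊕b11⊕b14⊕b15 = 1⊕0⊕0⊕1⊕1⊕1⊕1⊕1 = 0
s4: b4⊕b5⊕b6⊕b7⊕b12⊕b13⊕b14⊕b15 = 0⊕1⊕0⊕1⊕0⊕0⊕1⊕1 = 0
s8: b8⊕b9⊕b10⊕b11⊕b12⊕b13⊕b14⊕b15 = 0⊕1⊕1⊕1⊕0⊕0⊕1⊕1 = 1
Syndrome (s8...s1) = 1001 → position 9.

9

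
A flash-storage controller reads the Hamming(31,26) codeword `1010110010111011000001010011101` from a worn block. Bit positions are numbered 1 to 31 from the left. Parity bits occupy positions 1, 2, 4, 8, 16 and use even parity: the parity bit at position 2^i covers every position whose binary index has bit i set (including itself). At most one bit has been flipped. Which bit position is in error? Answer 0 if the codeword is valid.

22

s1: b1⊕b3⊕b5⊕b7⊕b9⊕b11⊕b13⊕b15⊕b17⊕b19⊕b21⊕b23⊕b25⊕b27⊕b29⊕b31 = 1⊕1⊕1⊕0⊕1⊕1⊕1⊕1⊕0⊕0⊕0⊕0⊕0⊕1⊕1⊕1 = 0
s2: b2⊕b3⊕b6⊕b7⊕b10⊕b11⊕b14⊕b15⊕b18⊕b19⊕b22⊕b23⊕b26⊕b27⊕b30⊕b31 = 0⊕1⊕1⊕0⊕0⊕1⊕0⊕1⊕0⊕0⊕1⊕0⊕0⊕1⊕0⊕1 = 1
s4: b4⊕b5⊕b6⊕b7⊕b12⊕b13⊕b14⊕b15⊕b20⊕b21⊕b22⊕b23⊕b28⊕b29⊕b30⊕b31 = 0⊕1⊕1⊕0⊕1⊕1⊕0⊕1⊕0⊕0⊕1⊕0⊕1⊕1⊕0⊕1 = 1
s8: b8⊕b9⊕b10⊕b11⊕b12⊕b13⊕b14⊕b15⊕b24⊕b25⊕b26⊕b27⊕b28⊕b29⊕b30⊕b31 = 0⊕1⊕0⊕1⊕1⊕1⊕0⊕1⊕1⊕0⊕0⊕1⊕1⊕1⊕0⊕1 = 0
s16: b16⊕b17⊕b18⊕b19⊕b20⊕b21⊕b22⊕b23⊕b24⊕b25⊕b26⊕b27⊕b28⊕b29⊕b30⊕b31 = 1⊕0⊕0⊕0⊕0⊕0⊕1⊕0⊕1⊕0⊕0⊕1⊕1⊕1⊕0⊕1 = 1
Syndrome (s16...s1) = 10110 → position 22.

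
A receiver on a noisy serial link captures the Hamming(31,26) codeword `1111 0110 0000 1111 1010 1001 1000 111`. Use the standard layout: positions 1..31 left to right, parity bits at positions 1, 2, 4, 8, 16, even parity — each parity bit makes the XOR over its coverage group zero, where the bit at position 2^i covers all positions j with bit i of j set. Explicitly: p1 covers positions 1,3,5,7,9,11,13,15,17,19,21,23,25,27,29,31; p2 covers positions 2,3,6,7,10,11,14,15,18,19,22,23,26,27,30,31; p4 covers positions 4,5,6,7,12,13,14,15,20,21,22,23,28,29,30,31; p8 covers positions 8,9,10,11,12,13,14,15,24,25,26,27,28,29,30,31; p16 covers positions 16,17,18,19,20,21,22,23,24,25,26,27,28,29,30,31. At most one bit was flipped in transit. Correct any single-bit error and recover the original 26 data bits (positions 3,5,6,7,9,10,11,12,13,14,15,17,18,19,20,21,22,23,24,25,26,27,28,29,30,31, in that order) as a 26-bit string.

s1: b1⊕b3⊕b5⊕b7⊕b9⊕b11⊕b13⊕b15⊕b17⊕b19⊕b21⊕b23⊕b25⊕b27⊕b29⊕b31 = 1⊕1⊕0⊕1⊕0⊕0⊕1⊕1⊕1⊕1⊕1⊕0⊕1⊕0⊕1⊕1 = 1
s2: b2⊕b3⊕b6⊕b7⊕b10⊕b11⊕b14⊕b15⊕b18⊕b19⊕b22⊕b23⊕b26⊕b27⊕b30⊕b31 = 1⊕1⊕1⊕1⊕0⊕0⊕1⊕1⊕0⊕1⊕0⊕0⊕0⊕0⊕1⊕1 = 1
s4: b4⊕b5⊕b6⊕b7⊕b12⊕b13⊕b14⊕b15⊕b20⊕b21⊕b22⊕b23⊕b28⊕b29⊕b30⊕b31 = 1⊕0⊕1⊕1⊕0⊕1⊕1⊕1⊕0⊕1⊕0⊕0⊕0⊕1⊕1⊕1 = 0
s8: b8⊕b9⊕b10⊕b11⊕b12⊕b13⊕b14⊕b15⊕b24⊕b25⊕b26⊕b27⊕b28⊕b29⊕b30⊕b31 = 0⊕0⊕0⊕0⊕0⊕1⊕1⊕1⊕1⊕1⊕0⊕0⊕0⊕1⊕1⊕1 = 0
s16: b16⊕b17⊕b18⊕b19⊕b20⊕b21⊕b22⊕b23⊕b24⊕b25⊕b26⊕b27⊕b28⊕b29⊕b30⊕b31 = 1⊕1⊕0⊕1⊕0⊕1⊕0⊕0⊕1⊕1⊕0⊕0⊕0⊕1⊕1⊕1 = 1
Syndrome (s16...s1) = 10011 → position 19.
Flip bit 19: corrected codeword = 1111011000001111100010011000111
Data bits at positions 3,5,6,7,9,10,11,12,13,14,15,17,18,19,20,21,22,23,24,25,26,27,28,29,30,31: 10110000111100010011000111

10110000111100010011000111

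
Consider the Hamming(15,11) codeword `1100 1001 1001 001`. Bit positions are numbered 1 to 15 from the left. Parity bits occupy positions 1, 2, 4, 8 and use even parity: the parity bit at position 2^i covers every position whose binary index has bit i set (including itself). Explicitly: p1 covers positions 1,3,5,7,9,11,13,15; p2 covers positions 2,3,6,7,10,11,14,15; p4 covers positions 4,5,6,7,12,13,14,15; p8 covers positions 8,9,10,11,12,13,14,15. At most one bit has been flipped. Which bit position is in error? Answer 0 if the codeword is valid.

s1: b1⊕b3⊕b5⊕b7⊕b9⊕b11⊕b13⊕b15 = 1⊕0⊕1⊕0⊕1⊕0⊕0⊕1 = 0
s2: b2⊕b3⊕b6⊕b7⊕b10⊕b11⊕b14⊕b15 = 1⊕0⊕0⊕0⊕0⊕0⊕0⊕1 = 0
s4: b4⊕b5⊕b6⊕b7⊕b12⊕b13⊕b14⊕b15 = 0⊕1⊕0⊕0⊕1⊕0⊕0⊕1 = 1
s8: b8⊕b9⊕b10⊕b11⊕b12⊕b13⊕b14⊕b15 = 1⊕1⊕0⊕0⊕1⊕0⊕0⊕1 = 0
Syndrome (s8...s1) = 0100 → position 4.

4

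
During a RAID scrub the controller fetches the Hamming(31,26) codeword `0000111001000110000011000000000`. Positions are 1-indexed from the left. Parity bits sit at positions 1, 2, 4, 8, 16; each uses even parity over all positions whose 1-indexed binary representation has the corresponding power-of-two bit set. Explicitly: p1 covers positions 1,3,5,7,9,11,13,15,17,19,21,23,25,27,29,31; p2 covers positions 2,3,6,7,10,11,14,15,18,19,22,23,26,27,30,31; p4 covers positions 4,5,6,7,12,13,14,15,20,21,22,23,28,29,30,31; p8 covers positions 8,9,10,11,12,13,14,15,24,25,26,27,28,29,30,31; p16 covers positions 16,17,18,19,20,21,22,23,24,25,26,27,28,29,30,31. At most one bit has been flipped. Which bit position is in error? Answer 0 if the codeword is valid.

s1: b1⊕b3⊕b5⊕b7⊕b9⊕b11⊕b13⊕b15⊕b17⊕b19⊕b21⊕b23⊕b25⊕b27⊕b29⊕b31 = 0⊕0⊕1⊕1⊕0⊕0⊕0⊕1⊕0⊕0⊕1⊕0⊕0⊕0⊕0⊕0 = 0
s2: b2⊕b3⊕b6⊕b7⊕b10⊕b11⊕b14⊕b15⊕b18⊕b19⊕b22⊕b23⊕b26⊕b27⊕b30⊕b31 = 0⊕0⊕1⊕1⊕1⊕0⊕1⊕1⊕0⊕0⊕1⊕0⊕0⊕0⊕0⊕0 = 0
s4: b4⊕b5⊕b6⊕b7⊕b12⊕b13⊕b14⊕b15⊕b20⊕b21⊕b22⊕b23⊕b28⊕b29⊕b30⊕b31 = 0⊕1⊕1⊕1⊕0⊕0⊕1⊕1⊕0⊕1⊕1⊕0⊕0⊕0⊕0⊕0 = 1
s8: b8⊕b9⊕b10⊕b11⊕b12⊕b13⊕b14⊕b15⊕b24⊕b25⊕b26⊕b27⊕b28⊕b29⊕b30⊕b31 = 0⊕0⊕1⊕0⊕0⊕0⊕1⊕1⊕0⊕0⊕0⊕0⊕0⊕0⊕0⊕0 = 1
s16: b16⊕b17⊕b18⊕b19⊕b20⊕b21⊕b22⊕b23⊕b24⊕b25⊕b26⊕b27⊕b28⊕b29⊕b30⊕b31 = 0⊕0⊕0⊕0⊕0⊕1⊕1⊕0⊕0⊕0⊕0⊕0⊕0⊕0⊕0⊕0 = 0
Syndrome (s16...s1) = 01100 → position 12.

12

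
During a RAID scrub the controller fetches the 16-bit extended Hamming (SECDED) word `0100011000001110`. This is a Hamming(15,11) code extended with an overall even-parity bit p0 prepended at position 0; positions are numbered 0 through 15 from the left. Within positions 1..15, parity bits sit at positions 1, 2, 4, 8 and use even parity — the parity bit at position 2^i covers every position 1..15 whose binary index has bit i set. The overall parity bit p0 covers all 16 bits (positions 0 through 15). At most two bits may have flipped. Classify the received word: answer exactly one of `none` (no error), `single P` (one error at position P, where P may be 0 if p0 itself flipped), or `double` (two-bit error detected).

s1: b1⊕b3⊕b5⊕b7⊕b9⊕b11⊕b13⊕b15 = 1⊕0⊕1⊕0⊕0⊕0⊕1⊕0 = 1
s2: b2⊕b3⊕b6⊕b7⊕b10⊕b11⊕b14⊕b15 = 0⊕0⊕1⊕0⊕0⊕0⊕1⊕0 = 0
s4: b4⊕b5⊕b6⊕b7⊕b12⊕b13⊕b14⊕b15 = 0⊕1⊕1⊕0⊕1⊕1⊕1⊕0 = 1
s8: b8⊕b9⊕b10⊕b11⊕b12⊕b13⊕b14⊕b15 = 0⊕0⊕0⊕0⊕1⊕1⊕1⊕0 = 1
Syndrome (s8...s1) = 1101 → position 13.
Overall parity (XOR of all 16 bits, including p0): 0⊕1⊕0⊕0⊕0⊕1⊕1⊕0⊕0⊕0⊕0⊕0⊕1⊕1⊕1⊕0 = 0
Overall=0, syndrome position=13 → double-bit error detected (uncorrectable).

double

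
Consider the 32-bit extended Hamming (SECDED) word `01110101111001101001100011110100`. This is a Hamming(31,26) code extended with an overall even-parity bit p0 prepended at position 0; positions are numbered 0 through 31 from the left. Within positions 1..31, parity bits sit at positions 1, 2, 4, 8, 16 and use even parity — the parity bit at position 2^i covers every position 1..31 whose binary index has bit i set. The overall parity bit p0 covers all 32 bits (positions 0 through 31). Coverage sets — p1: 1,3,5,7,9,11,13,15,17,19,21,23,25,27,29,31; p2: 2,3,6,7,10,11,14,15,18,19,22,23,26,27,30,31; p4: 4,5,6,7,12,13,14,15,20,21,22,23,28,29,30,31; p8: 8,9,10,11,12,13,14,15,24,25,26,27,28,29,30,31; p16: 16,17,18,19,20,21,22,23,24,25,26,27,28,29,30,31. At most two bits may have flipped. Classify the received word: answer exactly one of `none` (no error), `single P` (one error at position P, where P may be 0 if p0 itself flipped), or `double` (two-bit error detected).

none

s1: b1⊕b3⊕b5⊕b7⊕b9⊕b11⊕b13⊕b15⊕b17⊕b19⊕b21⊕b23⊕b25⊕b27⊕b29⊕b31 = 1⊕1⊕1⊕1⊕1⊕0⊕1⊕0⊕0⊕1⊕0⊕0⊕1⊕1⊕1⊕0 = 0
s2: b2⊕b3⊕b6⊕b7⊕b10⊕b11⊕b14⊕b15⊕b18⊕b19⊕b22⊕b23⊕b26⊕b27⊕b30⊕b31 = 1⊕1⊕0⊕1⊕1⊕0⊕1⊕0⊕0⊕1⊕0⊕0⊕1⊕1⊕0⊕0 = 0
s4: b4⊕b5⊕b6⊕b7⊕b12⊕b13⊕b14⊕b15⊕b20⊕b21⊕b22⊕b23⊕b28⊕b29⊕b30⊕b31 = 0⊕1⊕0⊕1⊕0⊕1⊕1⊕0⊕1⊕0⊕0⊕0⊕0⊕1⊕0⊕0 = 0
s8: b8⊕b9⊕b10⊕b11⊕b12⊕b13⊕b14⊕b15⊕b24⊕b25⊕b26⊕b27⊕b28⊕b29⊕b30⊕b31 = 1⊕1⊕1⊕0⊕0⊕1⊕1⊕0⊕1⊕1⊕1⊕1⊕0⊕1⊕0⊕0 = 0
s16: b16⊕b17⊕b18⊕b19⊕b20⊕b21⊕b22⊕b23⊕b24⊕b25⊕b26⊕b27⊕b28⊕b29⊕b30⊕b31 = 1⊕0⊕0⊕1⊕1⊕0⊕0⊕0⊕1⊕1⊕1⊕1⊕0⊕1⊕0⊕0 = 0
Syndrome (s16...s1) = 00000 → position 0 (no error).
Overall parity (XOR of all 32 bits, including p0): 0⊕1⊕1⊕1⊕0⊕1⊕0⊕1⊕1⊕1⊕1⊕0⊕0⊕1⊕1⊕0⊕1⊕0⊕0⊕1⊕1⊕0⊕0⊕0⊕1⊕1⊕1⊕1⊕0⊕1⊕0⊕0 = 0
Overall=0, syndrome position=0 → no error.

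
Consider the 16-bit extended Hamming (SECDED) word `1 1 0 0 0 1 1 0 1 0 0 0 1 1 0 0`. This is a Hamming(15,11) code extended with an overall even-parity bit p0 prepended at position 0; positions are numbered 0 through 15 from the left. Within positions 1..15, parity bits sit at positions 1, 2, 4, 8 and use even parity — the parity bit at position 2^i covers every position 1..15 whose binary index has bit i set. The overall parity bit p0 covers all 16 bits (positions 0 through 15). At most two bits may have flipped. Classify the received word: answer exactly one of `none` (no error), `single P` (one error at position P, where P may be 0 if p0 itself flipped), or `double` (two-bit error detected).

s1: b1⊕b3⊕b5⊕b7⊕b9⊕b11⊕b13⊕b15 = 1⊕0⊕1⊕0⊕0⊕0⊕1⊕0 = 1
s2: b2⊕b3⊕b6⊕b7⊕b10⊕b11⊕b14⊕b15 = 0⊕0⊕1⊕0⊕0⊕0⊕0⊕0 = 1
s4: b4⊕b5⊕b6⊕b7⊕b12⊕b13⊕b14⊕b15 = 0⊕1⊕1⊕0⊕1⊕1⊕0⊕0 = 0
s8: b8⊕b9⊕b10⊕b11⊕b12⊕b13⊕b14⊕b15 = 1⊕0⊕0⊕0⊕1⊕1⊕0⊕0 = 1
Syndrome (s8...s1) = 1011 → position 11.
Overall parity (XOR of all 16 bits, including p0): 1⊕1⊕0⊕0⊕0⊕1⊕1⊕0⊕1⊕0⊕0⊕0⊕1⊕1⊕0⊕0 = 1
Overall=1, syndrome position=11 → single-bit error at position 11.

single 11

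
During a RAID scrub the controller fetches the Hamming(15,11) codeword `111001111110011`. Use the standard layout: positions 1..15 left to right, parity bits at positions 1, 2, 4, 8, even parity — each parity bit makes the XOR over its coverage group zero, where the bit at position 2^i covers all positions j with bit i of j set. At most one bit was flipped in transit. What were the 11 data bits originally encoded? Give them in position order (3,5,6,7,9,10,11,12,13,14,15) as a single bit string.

10111110011

s1: b1⊕b3⊕b5⊕b7⊕b9⊕b11⊕b13⊕b15 = 1⊕1⊕0⊕1⊕1⊕1⊕0⊕1 = 0
s2: b2⊕b3⊕b6⊕b7⊕b10⊕b11⊕b14⊕b15 = 1⊕1⊕1⊕1⊕1⊕1⊕1⊕1 = 0
s4: b4⊕b5⊕b6⊕b7⊕b12⊕b13⊕b14⊕b15 = 0⊕0⊕1⊕1⊕0⊕0⊕1⊕1 = 0
s8: b8⊕b9⊕b10⊕b11⊕b12⊕b13⊕b14⊕b15 = 1⊕1⊕1⊕1⊕0⊕0⊕1⊕1 = 0
Syndrome (s8...s1) = 0000 → position 0 (no error).
No correction needed.
Data bits at positions 3,5,6,7,9,10,11,12,13,14,15: 10111110011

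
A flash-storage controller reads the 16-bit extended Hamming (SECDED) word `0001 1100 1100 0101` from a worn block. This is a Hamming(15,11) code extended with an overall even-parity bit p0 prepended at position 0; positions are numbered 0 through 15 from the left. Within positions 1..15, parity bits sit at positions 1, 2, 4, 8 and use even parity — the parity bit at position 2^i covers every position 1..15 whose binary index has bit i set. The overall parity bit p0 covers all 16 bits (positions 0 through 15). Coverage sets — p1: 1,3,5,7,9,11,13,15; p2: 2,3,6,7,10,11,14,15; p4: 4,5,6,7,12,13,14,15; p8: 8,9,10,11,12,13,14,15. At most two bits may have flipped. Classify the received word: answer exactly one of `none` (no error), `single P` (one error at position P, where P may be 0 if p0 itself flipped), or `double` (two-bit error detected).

single 1

s1: b1⊕b3⊕b5⊕b7⊕b9⊕b11⊕b13⊕b15 = 0⊕1⊕1⊕0⊕1⊕0⊕1⊕1 = 1
s2: b2⊕b3⊕b6⊕b7⊕b10⊕b11⊕b14⊕b15 = 0⊕1⊕0⊕0⊕0⊕0⊕0⊕1 = 0
s4: b4⊕b5⊕b6⊕b7⊕b12⊕b13⊕b14⊕b15 = 1⊕1⊕0⊕0⊕0⊕1⊕0⊕1 = 0
s8: b8⊕b9⊕b10⊕b11⊕b12⊕b13⊕b14⊕b15 = 1⊕1⊕0⊕0⊕0⊕1⊕0⊕1 = 0
Syndrome (s8...s1) = 0001 → position 1.
Overall parity (XOR of all 16 bits, including p0): 0⊕0⊕0⊕1⊕1⊕1⊕0⊕0⊕1⊕1⊕0⊕0⊕0⊕1⊕0⊕1 = 1
Overall=1, syndrome position=1 → single-bit error at position 1.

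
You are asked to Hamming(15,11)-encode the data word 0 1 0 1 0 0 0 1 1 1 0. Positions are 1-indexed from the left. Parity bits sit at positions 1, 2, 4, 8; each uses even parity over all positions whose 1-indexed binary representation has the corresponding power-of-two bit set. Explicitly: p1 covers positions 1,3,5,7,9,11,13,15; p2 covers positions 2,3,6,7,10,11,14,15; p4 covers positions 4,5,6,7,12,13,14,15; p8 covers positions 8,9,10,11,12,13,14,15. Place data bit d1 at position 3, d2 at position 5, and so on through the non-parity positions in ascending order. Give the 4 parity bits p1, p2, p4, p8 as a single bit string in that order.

1011

Place data bits at non-power-of-two positions: b3=0, b5=1, b6=0, b7=1, b9=0, b10=0, b11=0, b12=1, b13=1, b14=1, b15=0.
p1 = XOR of data positions {3,5,7,9,11,13,15} = 0⊕1⊕1⊕0⊕0⊕1⊕0 = 1
p2 = XOR of data positions {3,6,7,10,11,14,15} = 0⊕0⊕1⊕0⊕0⊕1⊕0 = 0
p4 = XOR of data positions {5,6,7,12,13,14,15} = 1⊕0⊕1⊕1⊕1⊕1⊕0 = 1
p8 = XOR of data positions {9,10,11,12,13,14,15} = 0⊕0⊕0⊕1⊕1⊕1⊕0 = 1
Parity bits p1,p2,p4,p8 = 1011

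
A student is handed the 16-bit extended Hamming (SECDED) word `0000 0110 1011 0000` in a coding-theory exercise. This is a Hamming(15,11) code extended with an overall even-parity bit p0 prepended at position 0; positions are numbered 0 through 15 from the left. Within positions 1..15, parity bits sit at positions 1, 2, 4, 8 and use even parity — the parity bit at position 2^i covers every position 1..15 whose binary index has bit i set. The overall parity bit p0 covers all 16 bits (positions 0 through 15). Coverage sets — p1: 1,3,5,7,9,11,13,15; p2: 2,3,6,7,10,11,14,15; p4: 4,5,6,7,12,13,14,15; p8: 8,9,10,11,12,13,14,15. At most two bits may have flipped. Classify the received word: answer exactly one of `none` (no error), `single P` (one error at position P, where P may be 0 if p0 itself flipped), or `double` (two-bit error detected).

s1: b1⊕b3⊕b5⊕b7⊕b9⊕b11⊕b13⊕b15 = 0⊕0⊕1⊕0⊕0⊕1⊕0⊕0 = 0
s2: b2⊕b3⊕b6⊕b7⊕b10⊕b11⊕b14⊕b15 = 0⊕0⊕1⊕0⊕1⊕1⊕0⊕0 = 1
s4: b4⊕b5⊕b6⊕b7⊕b12⊕b13⊕b14⊕b15 = 0⊕1⊕1⊕0⊕0⊕0⊕0⊕0 = 0
s8: b8⊕b9⊕b10⊕b11⊕b12⊕b13⊕b14⊕b15 = 1⊕0⊕1⊕1⊕0⊕0⊕0⊕0 = 1
Syndrome (s8...s1) = 1010 → position 10.
Overall parity (XOR of all 16 bits, including p0): 0⊕0⊕0⊕0⊕0⊕1⊕1⊕0⊕1⊕0⊕1⊕1⊕0⊕0⊕0⊕0 = 1
Overall=1, syndrome position=10 → single-bit error at position 10.

single 10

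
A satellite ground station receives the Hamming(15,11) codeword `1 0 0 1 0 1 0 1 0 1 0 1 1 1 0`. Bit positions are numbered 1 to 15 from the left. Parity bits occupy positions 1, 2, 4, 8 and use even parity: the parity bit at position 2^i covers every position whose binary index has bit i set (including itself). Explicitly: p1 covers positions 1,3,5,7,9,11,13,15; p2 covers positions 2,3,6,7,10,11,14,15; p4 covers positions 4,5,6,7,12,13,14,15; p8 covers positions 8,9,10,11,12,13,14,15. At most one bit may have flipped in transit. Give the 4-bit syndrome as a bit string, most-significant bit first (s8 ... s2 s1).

1110

s1: b1⊕b3⊕b5⊕b7⊕b9⊕b11⊕b13⊕b15 = 1⊕0⊕0⊕0⊕0⊕0⊕1⊕0 = 0
s2: b2⊕b3⊕b6⊕b7⊕b10⊕b11⊕b14⊕b15 = 0⊕0⊕1⊕0⊕1⊕0⊕1⊕0 = 1
s4: b4⊕b5⊕b6⊕b7⊕b12⊕b13⊕b14⊕b15 = 1⊕0⊕1⊕0⊕1⊕1⊕1⊕0 = 1
s8: b8⊕b9⊕b10⊕b11⊕b12⊕b13⊕b14⊕b15 = 1⊕0⊕1⊕0⊕1⊕1⊕1⊕0 = 1
Syndrome (s8...s1) = 1110 → position 14.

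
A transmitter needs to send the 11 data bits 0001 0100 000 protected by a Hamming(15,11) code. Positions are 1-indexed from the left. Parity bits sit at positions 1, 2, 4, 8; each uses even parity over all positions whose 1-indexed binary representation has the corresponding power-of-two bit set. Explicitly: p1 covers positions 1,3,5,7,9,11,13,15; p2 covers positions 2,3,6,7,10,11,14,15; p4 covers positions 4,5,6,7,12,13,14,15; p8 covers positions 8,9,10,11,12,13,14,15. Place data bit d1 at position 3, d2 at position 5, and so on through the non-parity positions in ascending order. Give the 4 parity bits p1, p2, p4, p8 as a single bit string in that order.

1011

Place data bits at non-power-of-two positions: b3=0, b5=0, b6=0, b7=1, b9=0, b10=1, b11=0, b12=0, b13=0, b14=0, b15=0.
p1 = XOR of data positions {3,5,7,9,11,13,15} = 0⊕0⊕1⊕0⊕0⊕0⊕0 = 1
p2 = XOR of data positions {3,6,7,10,11,14,15} = 0⊕0⊕1⊕1⊕0⊕0⊕0 = 0
p4 = XOR of data positions {5,6,7,12,13,14,15} = 0⊕0⊕1⊕0⊕0⊕0⊕0 = 1
p8 = XOR of data positions {9,10,11,12,13,14,15} = 0⊕1⊕0⊕0⊕0⊕0⊕0 = 1
Parity bits p1,p2,p4,p8 = 1011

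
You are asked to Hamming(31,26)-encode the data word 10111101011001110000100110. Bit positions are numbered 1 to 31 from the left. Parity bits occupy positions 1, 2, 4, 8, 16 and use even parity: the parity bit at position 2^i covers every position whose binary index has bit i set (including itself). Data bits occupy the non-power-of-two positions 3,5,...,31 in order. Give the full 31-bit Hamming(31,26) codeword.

Place data bits at non-power-of-two positions: b3=1, b5=0, b6=1, b7=1, b9=1, b10=1, b11=0, b12=1, b13=0, b14=1, b15=1, b17=0, b18=0, b19=1, b20=1, b21=1, b22=0, b23=0, b24=0, b25=0, b26=1, b27=0, b28=0, b29=1, b30=1, b31=0.
p1 = XOR of data positions {3,5,7,9,11,13,15,17,19,21,23,25,27,29,31} = 1⊕0⊕1⊕1⊕0⊕0⊕1⊕0⊕1⊕1⊕0⊕0⊕0⊕1⊕0 = 1
p2 = XOR of data positions {3,6,7,10,11,14,15,18,19,22,23,26,27,30,31} = 1⊕1⊕1⊕1⊕0⊕1⊕1⊕0⊕1⊕0⊕0⊕1⊕0⊕1⊕0 = 1
p4 = XOR of data positions {5,6,7,12,13,14,15,20,21,22,23,28,29,30,31} = 0⊕1⊕1⊕1⊕0⊕1⊕1⊕1⊕1⊕0⊕0⊕0⊕1⊕1⊕0 = 1
p8 = XOR of data positions {9,10,11,12,13,14,15,24,25,26,27,28,29,30,31} = 1⊕1⊕0⊕1⊕0⊕1⊕1⊕0⊕0⊕1⊕0⊕0⊕1⊕1⊕0 = 0
p16 = XOR of data positions {17,18,19,20,21,22,23,24,25,26,27,28,29,30,31} = 0⊕0⊕1⊕1⊕1⊕0⊕0⊕0⊕0⊕1⊕0⊕0⊕1⊕1⊕0 = 0
Codeword b1..b31 = 1111011011010110001110000100110

1111011011010110001110000100110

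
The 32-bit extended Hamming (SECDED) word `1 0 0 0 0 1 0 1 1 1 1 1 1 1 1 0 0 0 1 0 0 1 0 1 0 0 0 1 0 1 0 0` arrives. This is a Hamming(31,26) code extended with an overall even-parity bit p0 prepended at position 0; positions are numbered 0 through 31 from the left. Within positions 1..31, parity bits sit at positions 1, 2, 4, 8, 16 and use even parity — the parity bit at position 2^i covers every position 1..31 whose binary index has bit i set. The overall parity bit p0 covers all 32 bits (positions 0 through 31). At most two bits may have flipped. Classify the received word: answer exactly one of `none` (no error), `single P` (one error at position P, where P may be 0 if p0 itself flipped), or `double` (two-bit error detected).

single 27

s1: b1⊕b3⊕b5⊕b7⊕b9⊕b11⊕b13⊕b15⊕b17⊕b19⊕b21⊕b23⊕b25⊕b27⊕b29⊕b31 = 0⊕0⊕1⊕1⊕1⊕1⊕1⊕0⊕0⊕0⊕1⊕1⊕0⊕1⊕1⊕0 = 1
s2: b2⊕b3⊕b6⊕b7⊕b10⊕b11⊕b14⊕b15⊕b18⊕b19⊕b22⊕b23⊕b26⊕b27⊕b30⊕b31 = 0⊕0⊕0⊕1⊕1⊕1⊕1⊕0⊕1⊕0⊕0⊕1⊕0⊕1⊕0⊕0 = 1
s4: b4⊕b5⊕b6⊕b7⊕b12⊕b13⊕b14⊕b15⊕b20⊕b21⊕b22⊕b23⊕b28⊕b29⊕b30⊕b31 = 0⊕1⊕0⊕1⊕1⊕1⊕1⊕0⊕0⊕1⊕0⊕1⊕0⊕1⊕0⊕0 = 0
s8: b8⊕b9⊕b10⊕b11⊕b12⊕b13⊕b14⊕b15⊕b24⊕b25⊕b26⊕b27⊕b28⊕b29⊕b30⊕b31 = 1⊕1⊕1⊕1⊕1⊕1⊕1⊕0⊕0⊕0⊕0⊕1⊕0⊕1⊕0⊕0 = 1
s16: b16⊕b17⊕b18⊕b19⊕b20⊕b21⊕b22⊕b23⊕b24⊕b25⊕b26⊕b27⊕b28⊕b29⊕b30⊕b31 = 0⊕0⊕1⊕0⊕0⊕1⊕0⊕1⊕0⊕0⊕0⊕1⊕0⊕1⊕0⊕0 = 1
Syndrome (s16...s1) = 11011 → position 27.
Overall parity (XOR of all 32 bits, including p0): 1⊕0⊕0⊕0⊕0⊕1⊕0⊕1⊕1⊕1⊕1⊕1⊕1⊕1⊕1⊕0⊕0⊕0⊕1⊕0⊕0⊕1⊕0⊕1⊕0⊕0⊕0⊕1⊕0⊕1⊕0⊕0 = 1
Overall=1, syndrome position=27 → single-bit error at position 27.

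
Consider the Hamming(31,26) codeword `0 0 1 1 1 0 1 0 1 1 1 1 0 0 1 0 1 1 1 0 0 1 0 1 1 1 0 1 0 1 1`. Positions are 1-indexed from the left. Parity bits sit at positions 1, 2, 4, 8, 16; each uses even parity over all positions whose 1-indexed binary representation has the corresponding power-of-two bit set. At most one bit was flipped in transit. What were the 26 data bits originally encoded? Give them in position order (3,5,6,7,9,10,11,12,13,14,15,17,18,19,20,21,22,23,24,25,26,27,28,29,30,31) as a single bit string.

11011111011111001011101011

s1: b1⊕b3⊕b5⊕b7⊕b9⊕b11⊕b13⊕b15⊕b17⊕b19⊕b21⊕b23⊕b25⊕b27⊕b29⊕b31 = 0⊕1⊕1⊕1⊕1⊕1⊕0⊕1⊕1⊕1⊕0⊕0⊕1⊕0⊕0⊕1 = 0
s2: b2⊕b3⊕b6⊕b7⊕b10⊕b11⊕b14⊕b15⊕b18⊕b19⊕b22⊕b23⊕b26⊕b27⊕b30⊕b31 = 0⊕1⊕0⊕1⊕1⊕1⊕0⊕1⊕1⊕1⊕1⊕0⊕1⊕0⊕1⊕1 = 1
s4: b4⊕b5⊕b6⊕b7⊕b12⊕b13⊕b14⊕b15⊕b20⊕b21⊕b22⊕b23⊕b28⊕b29⊕b30⊕b31 = 1⊕1⊕0⊕1⊕1⊕0⊕0⊕1⊕0⊕0⊕1⊕0⊕1⊕0⊕1⊕1 = 1
s8: b8⊕b9⊕b10⊕b11⊕b12⊕b13⊕b14⊕b15⊕b24⊕b25⊕b26⊕b27⊕b28⊕b29⊕b30⊕b31 = 0⊕1⊕1⊕1⊕1⊕0⊕0⊕1⊕1⊕1⊕1⊕0⊕1⊕0⊕1⊕1 = 1
s16: b16⊕b17⊕b18⊕b19⊕b20⊕b21⊕b22⊕b23⊕b24⊕b25⊕b26⊕b27⊕b28⊕b29⊕b30⊕b31 = 0⊕1⊕1⊕1⊕0⊕0⊕1⊕0⊕1⊕1⊕1⊕0⊕1⊕0⊕1⊕1 = 0
Syndrome (s16...s1) = 01110 → position 14.
Flip bit 14: corrected codeword = 0011101011110110111001011101011
Data bits at positions 3,5,6,7,9,10,11,12,13,14,15,17,18,19,20,21,22,23,24,25,26,27,28,29,30,31: 11011111011111001011101011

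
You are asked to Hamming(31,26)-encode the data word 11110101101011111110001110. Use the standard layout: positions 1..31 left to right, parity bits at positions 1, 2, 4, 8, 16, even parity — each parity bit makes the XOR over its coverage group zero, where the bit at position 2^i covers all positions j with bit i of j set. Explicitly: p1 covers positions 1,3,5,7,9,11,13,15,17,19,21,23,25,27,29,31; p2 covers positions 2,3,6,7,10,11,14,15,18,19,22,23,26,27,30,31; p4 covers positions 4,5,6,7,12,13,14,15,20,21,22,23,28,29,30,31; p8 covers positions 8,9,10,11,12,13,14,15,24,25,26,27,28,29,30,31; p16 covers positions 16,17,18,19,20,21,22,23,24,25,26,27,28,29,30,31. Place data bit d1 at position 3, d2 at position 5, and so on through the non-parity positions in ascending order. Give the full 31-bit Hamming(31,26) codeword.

1011111001011010011111110001110

Place data bits at non-power-of-two positions: b3=1, b5=1, b6=1, b7=1, b9=0, b10=1, b11=0, b12=1, b13=1, b14=0, b15=1, b17=0, b18=1, b19=1, b20=1, b21=1, b22=1, b23=1, b24=1, b25=0, b26=0, b27=0, b28=1, b29=1, b30=1, b31=0.
p1 = XOR of data positions {3,5,7,9,11,13,15,17,19,21,23,25,27,29,31} = 1⊕1⊕1⊕0⊕0⊕1⊕1⊕0⊕1⊕1⊕1⊕0⊕0⊕1⊕0 = 1
p2 = XOR of data positions {3,6,7,10,11,14,15,18,19,22,23,26,27,30,31} = 1⊕1⊕1⊕1⊕0⊕0⊕1⊕1⊕1⊕1⊕1⊕0⊕0⊕1⊕0 = 0
p4 = XOR of data positions {5,6,7,12,13,14,15,20,21,22,23,28,29,30,31} = 1⊕1⊕1⊕1⊕1⊕0⊕1⊕1⊕1⊕1⊕1⊕1⊕1⊕1⊕0 = 1
p8 = XOR of data positions {9,10,11,12,13,14,15,24,25,26,27,28,29,30,31} = 0⊕1⊕0⊕1⊕1⊕0⊕1⊕1⊕0⊕0⊕0⊕1⊕1⊕1⊕0 = 0
p16 = XOR of data positions {17,18,19,20,21,22,23,24,25,26,27,28,29,30,31} = 0⊕1⊕1⊕1⊕1⊕1⊕1⊕1⊕0⊕0⊕0⊕1⊕1⊕1⊕0 = 0
Codeword b1..b31 = 1011111001011010011111110001110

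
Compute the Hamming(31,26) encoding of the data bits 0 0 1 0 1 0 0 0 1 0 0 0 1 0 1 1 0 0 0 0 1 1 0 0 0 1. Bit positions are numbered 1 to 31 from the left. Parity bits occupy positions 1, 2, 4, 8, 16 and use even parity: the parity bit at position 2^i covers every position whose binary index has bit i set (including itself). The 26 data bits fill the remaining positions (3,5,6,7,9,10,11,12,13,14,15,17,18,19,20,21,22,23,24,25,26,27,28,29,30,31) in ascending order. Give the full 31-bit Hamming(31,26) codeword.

Place data bits at non-power-of-two positions: b3=0, b5=0, b6=1, b7=0, b9=1, b10=0, b11=0, b12=0, b13=1, b14=0, b15=0, b17=0, b18=1, b19=0, b20=1, b21=1, b22=0, b23=0, b24=0, b25=0, b26=1, b27=1, b28=0, b29=0, b30=0, b31=1.
p1 = XOR of data positions {3,5,7,9,11,13,15,17,19,21,23,25,27,29,31} = 0⊕0⊕0⊕1⊕0⊕1⊕0⊕0⊕0⊕1⊕0⊕0⊕1⊕0⊕1 = 1
p2 = XOR of data positions {3,6,7,10,11,14,15,18,19,22,23,26,27,30,31} = 0⊕1⊕0⊕0⊕0⊕0⊕0⊕1⊕0⊕0⊕0⊕1⊕1⊕0⊕1 = 1
p4 = XOR of data positions {5,6,7,12,13,14,15,20,21,22,23,28,29,30,31} = 0⊕1⊕0⊕0⊕1⊕0⊕0⊕1⊕1⊕0⊕0⊕0⊕0⊕0⊕1 = 1
p8 = XOR of data positions {9,10,11,12,13,14,15,24,25,26,27,28,29,30,31} = 1⊕0⊕0⊕0⊕1⊕0⊕0⊕0⊕0⊕1⊕1⊕0⊕0⊕0⊕1 = 1
p16 = XOR of data positions {17,18,19,20,21,22,23,24,25,26,27,28,29,30,31} = 0⊕1⊕0⊕1⊕1⊕0⊕0⊕0⊕0⊕1⊕1⊕0⊕0⊕0⊕1 = 0
Codeword b1..b31 = 1101010110001000010110000110001

1101010110001000010110000110001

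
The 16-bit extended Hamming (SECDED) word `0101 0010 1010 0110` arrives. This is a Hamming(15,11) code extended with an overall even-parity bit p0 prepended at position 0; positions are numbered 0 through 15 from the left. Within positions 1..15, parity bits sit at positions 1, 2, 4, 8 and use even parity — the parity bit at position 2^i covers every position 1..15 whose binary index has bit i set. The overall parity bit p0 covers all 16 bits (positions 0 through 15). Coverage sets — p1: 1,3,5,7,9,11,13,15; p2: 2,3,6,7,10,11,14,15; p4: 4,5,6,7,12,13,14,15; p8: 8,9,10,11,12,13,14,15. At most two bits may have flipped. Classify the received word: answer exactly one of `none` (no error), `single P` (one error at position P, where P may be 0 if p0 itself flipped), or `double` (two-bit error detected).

single 5

s1: b1⊕b3⊕b5⊕b7⊕b9⊕b11⊕b13⊕b15 = 1⊕1⊕0⊕0⊕0⊕0⊕1⊕0 = 1
s2: b2⊕b3⊕b6⊕b7⊕b10⊕b11⊕b14⊕b15 = 0⊕1⊕1⊕0⊕1⊕0⊕1⊕0 = 0
s4: b4⊕b5⊕b6⊕b7⊕b12⊕b13⊕b14⊕b15 = 0⊕0⊕1⊕0⊕0⊕1⊕1⊕0 = 1
s8: b8⊕b9⊕b10⊕b11⊕b12⊕b13⊕b14⊕b15 = 1⊕0⊕1⊕0⊕0⊕1⊕1⊕0 = 0
Syndrome (s8...s1) = 0101 → position 5.
Overall parity (XOR of all 16 bits, including p0): 0⊕1⊕0⊕1⊕0⊕0⊕1⊕0⊕1⊕0⊕1⊕0⊕0⊕1⊕1⊕0 = 1
Overall=1, syndrome position=5 → single-bit error at position 5.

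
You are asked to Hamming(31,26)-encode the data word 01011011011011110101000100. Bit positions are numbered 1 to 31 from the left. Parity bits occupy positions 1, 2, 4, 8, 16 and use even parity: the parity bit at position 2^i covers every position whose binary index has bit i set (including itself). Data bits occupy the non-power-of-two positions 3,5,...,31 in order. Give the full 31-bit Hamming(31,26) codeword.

Place data bits at non-power-of-two positions: b3=0, b5=1, b6=0, b7=1, b9=1, b10=0, b11=1, b12=1, b13=0, b14=1, b15=1, b17=0, b18=1, b19=1, b20=1, b21=1, b22=0, b23=1, b24=0, b25=1, b26=0, b27=0, b28=0, b29=1, b30=0, b31=0.
p1 = XOR of data positions {3,5,7,9,11,13,15,17,19,21,23,25,27,29,31} = 0⊕1⊕1⊕1⊕1⊕0⊕1⊕0⊕1⊕1⊕1⊕1⊕0⊕1⊕0 = 0
p2 = XOR of data positions {3,6,7,10,11,14,15,18,19,22,23,26,27,30,31} = 0⊕0⊕1⊕0⊕1⊕1⊕1⊕1⊕1⊕0⊕1⊕0⊕0⊕0⊕0 = 1
p4 = XOR of data positions {5,6,7,12,13,14,15,20,21,22,23,28,29,30,31} = 1⊕0⊕1⊕1⊕0⊕1⊕1⊕1⊕1⊕0⊕1⊕0⊕1⊕0⊕0 = 1
p8 = XOR of data positions {9,10,11,12,13,14,15,24,25,26,27,28,29,30,31} = 1⊕0⊕1⊕1⊕0⊕1⊕1⊕0⊕1⊕0⊕0⊕0⊕1⊕0⊕0 = 1
p16 = XOR of data positions {17,18,19,20,21,22,23,24,25,26,27,28,29,30,31} = 0⊕1⊕1⊕1⊕1⊕0⊕1⊕0⊕1⊕0⊕0⊕0⊕1⊕0⊕0 = 1
Codeword b1..b31 = 0101101110110111011110101000100

0101101110110111011110101000100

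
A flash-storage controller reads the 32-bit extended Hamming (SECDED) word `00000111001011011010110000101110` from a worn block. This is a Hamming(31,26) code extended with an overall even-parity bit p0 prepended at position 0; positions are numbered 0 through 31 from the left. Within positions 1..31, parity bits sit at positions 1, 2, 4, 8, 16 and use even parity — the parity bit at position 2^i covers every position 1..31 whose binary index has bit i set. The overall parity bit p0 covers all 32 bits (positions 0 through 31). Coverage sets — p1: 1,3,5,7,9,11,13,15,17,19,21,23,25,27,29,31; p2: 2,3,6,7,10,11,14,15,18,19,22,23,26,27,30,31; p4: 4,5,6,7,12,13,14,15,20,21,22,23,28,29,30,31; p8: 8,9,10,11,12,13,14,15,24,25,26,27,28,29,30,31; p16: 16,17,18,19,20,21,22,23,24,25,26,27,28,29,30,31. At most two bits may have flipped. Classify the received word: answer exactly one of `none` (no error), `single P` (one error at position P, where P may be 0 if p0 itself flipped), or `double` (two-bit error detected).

single 6

s1: b1⊕b3⊕b5⊕b7⊕b9⊕b11⊕b13⊕b15⊕b17⊕b19⊕b21⊕b23⊕b25⊕b27⊕b29⊕b31 = 0⊕0⊕1⊕1⊕0⊕0⊕1⊕1⊕0⊕0⊕1⊕0⊕0⊕0⊕1⊕0 = 0
s2: b2⊕b3⊕b6⊕b7⊕b10⊕b11⊕b14⊕b15⊕b18⊕b19⊕b22⊕b23⊕b26⊕b27⊕b30⊕b31 = 0⊕0⊕1⊕1⊕1⊕0⊕0⊕1⊕1⊕0⊕0⊕0⊕1⊕0⊕1⊕0 = 1
s4: b4⊕b5⊕b6⊕b7⊕b12⊕b13⊕b14⊕b15⊕b20⊕b21⊕b22⊕b23⊕b28⊕b29⊕b30⊕b31 = 0⊕1⊕1⊕1⊕1⊕1⊕0⊕1⊕1⊕1⊕0⊕0⊕1⊕1⊕1⊕0 = 1
s8: b8⊕b9⊕b10⊕b11⊕b12⊕b13⊕b14⊕b15⊕b24⊕b25⊕b26⊕b27⊕b28⊕b29⊕b30⊕b31 = 0⊕0⊕1⊕0⊕1⊕1⊕0⊕1⊕0⊕0⊕1⊕0⊕1⊕1⊕1⊕0 = 0
s16: b16⊕b17⊕b18⊕b19⊕b20⊕b21⊕b22⊕b23⊕b24⊕b25⊕b26⊕b27⊕b28⊕b29⊕b30⊕b31 = 1⊕0⊕1⊕0⊕1⊕1⊕0⊕0⊕0⊕0⊕1⊕0⊕1⊕1⊕1⊕0 = 0
Syndrome (s16...s1) = 00110 → position 6.
Overall parity (XOR of all 32 bits, including p0): 0⊕0⊕0⊕0⊕0⊕1⊕1⊕1⊕0⊕0⊕1⊕0⊕1⊕1⊕0⊕1⊕1⊕0⊕1⊕0⊕1⊕1⊕0⊕0⊕0⊕0⊕1⊕0⊕1⊕1⊕1⊕0 = 1
Overall=1, syndrome position=6 → single-bit error at position 6.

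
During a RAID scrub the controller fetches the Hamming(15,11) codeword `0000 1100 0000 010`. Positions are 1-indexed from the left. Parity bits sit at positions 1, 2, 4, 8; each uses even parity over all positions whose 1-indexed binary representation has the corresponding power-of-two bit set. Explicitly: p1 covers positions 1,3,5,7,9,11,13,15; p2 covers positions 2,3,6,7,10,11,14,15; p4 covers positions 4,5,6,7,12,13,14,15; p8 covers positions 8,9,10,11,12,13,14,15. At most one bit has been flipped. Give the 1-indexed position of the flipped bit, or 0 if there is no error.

s1: b1⊕b3⊕b5⊕b7⊕b9⊕b11⊕b13⊕b15 = 0⊕0⊕1⊕0⊕0⊕0⊕0⊕0 = 1
s2: b2⊕b3⊕b6⊕b7⊕b10⊕b11⊕b14⊕b15 = 0⊕0⊕1⊕0⊕0⊕0⊕1⊕0 = 0
s4: b4⊕b5⊕b6⊕b7⊕b12⊕b13⊕b14⊕b15 = 0⊕1⊕1⊕0⊕0⊕0⊕1⊕0 = 1
s8: b8⊕b9⊕b10⊕b11⊕b12⊕b13⊕b14⊕b15 = 0⊕0⊕0⊕0⊕0⊕0⊕1⊕0 = 1
Syndrome (s8...s1) = 1101 → position 13.

13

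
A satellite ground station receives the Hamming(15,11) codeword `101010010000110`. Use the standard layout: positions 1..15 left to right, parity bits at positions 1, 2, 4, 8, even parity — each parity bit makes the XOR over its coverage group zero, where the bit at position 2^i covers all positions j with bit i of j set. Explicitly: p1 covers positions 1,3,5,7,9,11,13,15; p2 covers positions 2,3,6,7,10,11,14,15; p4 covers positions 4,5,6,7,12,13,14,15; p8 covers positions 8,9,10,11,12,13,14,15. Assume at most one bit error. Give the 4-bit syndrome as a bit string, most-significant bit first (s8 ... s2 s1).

s1: b1⊕b3⊕b5⊕b7⊕b9⊕b11⊕b13⊕b15 = 1⊕1⊕1⊕0⊕0⊕0⊕1⊕0 = 0
s2: b2⊕b3⊕b6⊕b7⊕b10⊕b11⊕b14⊕b15 = 0⊕1⊕0⊕0⊕0⊕0⊕1⊕0 = 0
s4: b4⊕b5⊕b6⊕b7⊕b12⊕b13⊕b14⊕b15 = 0⊕1⊕0⊕0⊕0⊕1⊕1⊕0 = 1
s8: b8⊕b9⊕b10⊕b11⊕b12⊕b13⊕b14⊕b15 = 1⊕0⊕0⊕0⊕0⊕1⊕1⊕0 = 1
Syndrome (s8...s1) = 1100 → position 12.

1100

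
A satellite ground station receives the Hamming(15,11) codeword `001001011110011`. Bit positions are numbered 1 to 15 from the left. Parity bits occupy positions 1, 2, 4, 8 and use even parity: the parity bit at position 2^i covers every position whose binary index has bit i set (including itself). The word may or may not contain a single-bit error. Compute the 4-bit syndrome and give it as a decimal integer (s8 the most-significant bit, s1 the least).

s1: b1⊕b3⊕b5⊕b7⊕b9⊕b11⊕b13⊕b15 = 0⊕1⊕0⊕0⊕1⊕1⊕0⊕1 = 0
s2: b2⊕b3⊕b6⊕b7⊕b10⊕b11⊕b14⊕b15 = 0⊕1⊕1⊕0⊕1⊕1⊕1⊕1 = 0
s4: b4⊕b5⊕b6⊕b7⊕b12⊕b13⊕b14⊕b15 = 0⊕0⊕1⊕0⊕0⊕0⊕1⊕1 = 1
s8: b8⊕b9⊕b10⊕b11⊕b12⊕b13⊕b14⊕b15 = 1⊕1⊕1⊕1⊕0⊕0⊕1⊕1 = 0
Syndrome (s8...s1) = 0100 → position 4.

4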